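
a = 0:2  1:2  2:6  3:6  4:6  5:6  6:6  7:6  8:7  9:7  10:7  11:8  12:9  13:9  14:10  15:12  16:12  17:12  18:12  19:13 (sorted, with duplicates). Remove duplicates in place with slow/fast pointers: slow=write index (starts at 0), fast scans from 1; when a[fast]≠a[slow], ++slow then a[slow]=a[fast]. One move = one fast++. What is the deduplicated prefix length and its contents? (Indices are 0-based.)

length 8; prefix = [2, 6, 7, 8, 9, 10, 12, 13]

slow=0 fast=1: a[fast]=2=a[slow] dup, fast++
slow=0 fast=2: a[fast]=6≠a[slow]=2 write a[1]=6, slow++,fast++
slow=1 fast=3: a[fast]=6=a[slow] dup, fast++
slow=1 fast=4: a[fast]=6=a[slow] dup, fast++
slow=1 fast=5: a[fast]=6=a[slow] dup, fast++
slow=1 fast=6: a[fast]=6=a[slow] dup, fast++
slow=1 fast=7: a[fast]=6=a[slow] dup, fast++
slow=1 fast=8: a[fast]=7≠a[slow]=6 write a[2]=7, slow++,fast++
slow=2 fast=9: a[fast]=7=a[slow] dup, fast++
slow=2 fast=10: a[fast]=7=a[slow] dup, fast++
slow=2 fast=11: a[fast]=8≠a[slow]=7 write a[3]=8, slow++,fast++
slow=3 fast=12: a[fast]=9≠a[slow]=8 write a[4]=9, slow++,fast++
slow=4 fast=13: a[fast]=9=a[slow] dup, fast++
slow=4 fast=14: a[fast]=10≠a[slow]=9 write a[5]=10, slow++,fast++
slow=5 fast=15: a[fast]=12≠a[slow]=10 write a[6]=12, slow++,fast++
slow=6 fast=16: a[fast]=12=a[slow] dup, fast++
slow=6 fast=17: a[fast]=12=a[slow] dup, fast++
slow=6 fast=18: a[fast]=12=a[slow] dup, fast++
slow=6 fast=19: a[fast]=13≠a[slow]=12 write a[7]=13, slow++,fast++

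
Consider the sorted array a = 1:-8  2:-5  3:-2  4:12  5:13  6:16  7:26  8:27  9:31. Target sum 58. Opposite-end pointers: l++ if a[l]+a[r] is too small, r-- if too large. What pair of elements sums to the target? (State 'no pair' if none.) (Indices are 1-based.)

(27, 31)

[1,9] -8+31=23 <58 → l++
[2,9] -5+31=26 <58 → l++
[3,9] -2+31=29 <58 → l++
[4,9] 12+31=43 <58 → l++
[5,9] 13+31=44 <58 → l++
[6,9] 16+31=47 <58 → l++
[7,9] 26+31=57 <58 → l++
[8,9] 27+31=58 → found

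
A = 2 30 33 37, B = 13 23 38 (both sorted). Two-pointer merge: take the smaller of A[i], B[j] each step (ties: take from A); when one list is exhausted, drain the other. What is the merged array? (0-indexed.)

[i=0,j=0] A[i]=2<=B[j]=13 take 2 → i++
[i=1,j=0] A[i]=30>B[j]=13 take 13 → j++
[i=1,j=1] A[i]=30>B[j]=23 take 23 → j++
[i=1,j=2] A[i]=30<=B[j]=38 take 30 → i++
[i=2,j=2] A[i]=33<=B[j]=38 take 33 → i++
[i=3,j=2] A[i]=37<=B[j]=38 take 37 → i++
[i=4,j=2] A done, take B[j]=38 → j++

[2, 13, 23, 30, 33, 37, 38]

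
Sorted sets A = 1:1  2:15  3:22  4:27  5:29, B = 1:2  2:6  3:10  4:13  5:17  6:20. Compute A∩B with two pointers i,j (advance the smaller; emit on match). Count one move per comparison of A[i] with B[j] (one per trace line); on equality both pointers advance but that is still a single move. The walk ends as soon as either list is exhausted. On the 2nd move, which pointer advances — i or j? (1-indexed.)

j

[i=1,j=1] 1<2 → i++
[i=2,j=1] 15>2 → j++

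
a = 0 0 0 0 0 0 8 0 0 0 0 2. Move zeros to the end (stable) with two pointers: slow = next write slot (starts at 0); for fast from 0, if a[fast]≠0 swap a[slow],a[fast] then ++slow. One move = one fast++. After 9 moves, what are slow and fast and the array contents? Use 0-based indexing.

slow=1, fast=9, a=[8, 0, 0, 0, 0, 0, 0, 0, 0, 0, 0, 2]

slow=0 fast=0: a[fast]=0, fast++
slow=0 fast=1: a[fast]=0, fast++
slow=0 fast=2: a[fast]=0, fast++
slow=0 fast=3: a[fast]=0, fast++
slow=0 fast=4: a[fast]=0, fast++
slow=0 fast=5: a[fast]=0, fast++
slow=0 fast=6: a[fast]=8≠0 swap→a[0]=8, slow++,fast++
slow=1 fast=7: a[fast]=0, fast++
slow=1 fast=8: a[fast]=0, fast++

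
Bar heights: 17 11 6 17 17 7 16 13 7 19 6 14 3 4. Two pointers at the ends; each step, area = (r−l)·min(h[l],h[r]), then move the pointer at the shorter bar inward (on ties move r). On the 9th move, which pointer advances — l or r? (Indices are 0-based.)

l

[0,13] min(17,4)*13=52 best=52 * → r--
[0,12] min(17,3)*12=36 best=52 → r--
[0,11] min(17,14)*11=154 best=154 * → r--
[0,10] min(17,6)*10=60 best=154 → r--
[0,9] min(17,19)*9=153 best=154 → l++
[1,9] min(11,19)*8=88 best=154 → l++
[2,9] min(6,19)*7=42 best=154 → l++
[3,9] min(17,19)*6=102 best=154 → l++
[4,9] min(17,19)*5=85 best=154 → l++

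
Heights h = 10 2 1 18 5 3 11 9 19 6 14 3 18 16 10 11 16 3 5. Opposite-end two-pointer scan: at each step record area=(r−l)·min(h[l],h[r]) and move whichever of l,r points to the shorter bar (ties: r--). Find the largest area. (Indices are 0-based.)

max area = 208

l=0 r=18: min(10,5)*18=90 best=90 *, r--
l=0 r=17: min(10,3)*17=51 best=90, r--
l=0 r=16: min(10,16)*16=160 best=160 *, l++
l=1 r=16: min(2,16)*15=30 best=160, l++
l=2 r=16: min(1,16)*14=14 best=160, l++
l=3 r=16: min(18,16)*13=208 best=208 *, r--
l=3 r=15: min(18,11)*12=132 best=208, r--
l=3 r=14: min(18,10)*11=110 best=208, r--
l=3 r=13: min(18,16)*10=160 best=208, r--
l=3 r=12: min(18,18)*9=162 best=208, r--
l=3 r=11: min(18,3)*8=24 best=208, r--
l=3 r=10: min(18,14)*7=98 best=208, r--
l=3 r=9: min(18,6)*6=36 best=208, r--
l=3 r=8: min(18,19)*5=90 best=208, l++
l=4 r=8: min(5,19)*4=20 best=208, l++
l=5 r=8: min(3,19)*3=9 best=208, l++
l=6 r=8: min(11,19)*2=22 best=208, l++
l=7 r=8: min(9,19)*1=9 best=208, l++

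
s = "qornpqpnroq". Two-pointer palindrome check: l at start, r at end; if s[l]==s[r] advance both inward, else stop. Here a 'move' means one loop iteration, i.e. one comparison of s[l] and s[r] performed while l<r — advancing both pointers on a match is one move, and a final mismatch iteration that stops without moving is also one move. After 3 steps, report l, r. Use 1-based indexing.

l=1 r=11: 'q'=='q', l++,r--
l=2 r=10: 'o'=='o', l++,r--
l=3 r=9: 'r'=='r', l++,r--

l=4, r=8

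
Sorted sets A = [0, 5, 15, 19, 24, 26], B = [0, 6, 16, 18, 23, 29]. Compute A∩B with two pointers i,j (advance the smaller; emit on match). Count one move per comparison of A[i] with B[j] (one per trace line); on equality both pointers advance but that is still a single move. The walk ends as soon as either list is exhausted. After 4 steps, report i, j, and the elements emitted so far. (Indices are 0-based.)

i=0 j=0: 0==0 emit, i++,j++
i=1 j=1: 5<6, i++
i=2 j=1: 15>6, j++
i=2 j=2: 15<16, i++

i=3, j=2, emitted=[0]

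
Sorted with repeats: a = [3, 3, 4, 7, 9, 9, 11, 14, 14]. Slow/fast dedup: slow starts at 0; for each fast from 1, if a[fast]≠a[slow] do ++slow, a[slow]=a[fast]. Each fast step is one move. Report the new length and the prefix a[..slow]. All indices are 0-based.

(s=0,f=1) a[fast]=3=a[slow] dup → fast++
(s=0,f=2) a[fast]=4≠a[slow]=3 write a[1]=4 → slow++,fast++
(s=1,f=3) a[fast]=7≠a[slow]=4 write a[2]=7 → slow++,fast++
(s=2,f=4) a[fast]=9≠a[slow]=7 write a[3]=9 → slow++,fast++
(s=3,f=5) a[fast]=9=a[slow] dup → fast++
(s=3,f=6) a[fast]=11≠a[slow]=9 write a[4]=11 → slow++,fast++
(s=4,f=7) a[fast]=14≠a[slow]=11 write a[5]=14 → slow++,fast++
(s=5,f=8) a[fast]=14=a[slow] dup → fast++

length 6; prefix = [3, 4, 7, 9, 11, 14]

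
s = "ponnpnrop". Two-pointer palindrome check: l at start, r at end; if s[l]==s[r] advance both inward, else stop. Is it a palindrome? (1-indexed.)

l=1 r=9: 'p'=='p', l++,r--
l=2 r=8: 'o'=='o', l++,r--
l=3 r=7: 'n'!='r', stop

not a palindrome (mismatch at 3,7)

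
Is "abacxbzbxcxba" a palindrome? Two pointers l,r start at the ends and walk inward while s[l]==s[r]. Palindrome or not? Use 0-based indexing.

l=0 r=12: 'a'=='a', l++,r--
l=1 r=11: 'b'=='b', l++,r--
l=2 r=10: 'a'!='x', stop

not a palindrome (mismatch at 2,10)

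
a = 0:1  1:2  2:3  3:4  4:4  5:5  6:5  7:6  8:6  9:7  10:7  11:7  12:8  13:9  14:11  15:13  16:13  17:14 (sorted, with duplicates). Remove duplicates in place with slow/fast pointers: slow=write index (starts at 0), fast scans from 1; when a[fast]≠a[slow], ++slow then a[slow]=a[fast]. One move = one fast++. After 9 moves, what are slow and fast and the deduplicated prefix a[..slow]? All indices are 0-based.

(s=0,f=1) a[fast]=2≠a[slow]=1 write a[1]=2 → slow++,fast++
(s=1,f=2) a[fast]=3≠a[slow]=2 write a[2]=3 → slow++,fast++
(s=2,f=3) a[fast]=4≠a[slow]=3 write a[3]=4 → slow++,fast++
(s=3,f=4) a[fast]=4=a[slow] dup → fast++
(s=3,f=5) a[fast]=5≠a[slow]=4 write a[4]=5 → slow++,fast++
(s=4,f=6) a[fast]=5=a[slow] dup → fast++
(s=4,f=7) a[fast]=6≠a[slow]=5 write a[5]=6 → slow++,fast++
(s=5,f=8) a[fast]=6=a[slow] dup → fast++
(s=5,f=9) a[fast]=7≠a[slow]=6 write a[6]=7 → slow++,fast++

slow=6, fast=10, prefix=[1, 2, 3, 4, 5, 6, 7]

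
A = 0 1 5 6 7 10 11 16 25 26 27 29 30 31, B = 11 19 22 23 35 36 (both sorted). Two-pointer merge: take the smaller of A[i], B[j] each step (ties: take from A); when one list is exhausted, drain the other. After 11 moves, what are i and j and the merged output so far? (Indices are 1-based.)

i=1 j=1: A[i]=0<=B[j]=11 take 0, i++
i=2 j=1: A[i]=1<=B[j]=11 take 1, i++
i=3 j=1: A[i]=5<=B[j]=11 take 5, i++
i=4 j=1: A[i]=6<=B[j]=11 take 6, i++
i=5 j=1: A[i]=7<=B[j]=11 take 7, i++
i=6 j=1: A[i]=10<=B[j]=11 take 10, i++
i=7 j=1: A[i]=11<=B[j]=11 take 11, i++
i=8 j=1: A[i]=16>B[j]=11 take 11, j++
i=8 j=2: A[i]=16<=B[j]=19 take 16, i++
i=9 j=2: A[i]=25>B[j]=19 take 19, j++
i=9 j=3: A[i]=25>B[j]=22 take 22, j++

i=9, j=4, merged so far=[0, 1, 5, 6, 7, 10, 11, 11, 16, 19, 22]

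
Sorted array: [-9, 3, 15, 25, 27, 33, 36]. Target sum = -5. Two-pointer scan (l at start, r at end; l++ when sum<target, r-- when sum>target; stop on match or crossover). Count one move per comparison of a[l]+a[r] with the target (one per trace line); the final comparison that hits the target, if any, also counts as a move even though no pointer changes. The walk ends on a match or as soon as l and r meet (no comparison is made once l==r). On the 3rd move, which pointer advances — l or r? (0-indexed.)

l=0 r=6: -9+36=27 >-5, r--
l=0 r=5: -9+33=24 >-5, r--
l=0 r=4: -9+27=18 >-5, r--

r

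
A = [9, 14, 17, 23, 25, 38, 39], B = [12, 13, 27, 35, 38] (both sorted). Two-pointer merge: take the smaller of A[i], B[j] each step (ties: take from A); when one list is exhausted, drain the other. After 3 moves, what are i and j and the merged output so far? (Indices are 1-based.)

i=2, j=3, merged so far=[9, 12, 13]

[i=1,j=1] A[i]=9<=B[j]=12 take 9 → i++
[i=2,j=1] A[i]=14>B[j]=12 take 12 → j++
[i=2,j=2] A[i]=14>B[j]=13 take 13 → j++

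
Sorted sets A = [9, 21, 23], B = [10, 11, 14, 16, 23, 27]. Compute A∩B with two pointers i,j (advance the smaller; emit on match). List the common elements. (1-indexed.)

intersection = [23]

[i=1,j=1] 9<10 → i++
[i=2,j=1] 21>10 → j++
[i=2,j=2] 21>11 → j++
[i=2,j=3] 21>14 → j++
[i=2,j=4] 21>16 → j++
[i=2,j=5] 21<23 → i++
[i=3,j=5] 23==23 emit → i++,j++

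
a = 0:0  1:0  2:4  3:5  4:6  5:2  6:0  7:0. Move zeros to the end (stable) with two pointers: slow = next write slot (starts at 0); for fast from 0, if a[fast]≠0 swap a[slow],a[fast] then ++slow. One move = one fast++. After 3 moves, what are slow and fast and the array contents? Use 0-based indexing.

(s=0,f=0) a[fast]=0 → fast++
(s=0,f=1) a[fast]=0 → fast++
(s=0,f=2) a[fast]=4≠0 swap→a[0]=4 → slow++,fast++

slow=1, fast=3, a=[4, 0, 0, 5, 6, 2, 0, 0]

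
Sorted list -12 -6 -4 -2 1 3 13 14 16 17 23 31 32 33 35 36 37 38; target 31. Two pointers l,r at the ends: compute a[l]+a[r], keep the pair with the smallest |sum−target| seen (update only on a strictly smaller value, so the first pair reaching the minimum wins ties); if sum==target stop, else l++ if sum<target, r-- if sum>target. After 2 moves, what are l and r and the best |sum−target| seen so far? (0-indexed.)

l=1, r=16, best |Δ|=1

[0,17] -12+38=26 d=5 * → l++
[1,17] -6+38=32 d=1 * → r--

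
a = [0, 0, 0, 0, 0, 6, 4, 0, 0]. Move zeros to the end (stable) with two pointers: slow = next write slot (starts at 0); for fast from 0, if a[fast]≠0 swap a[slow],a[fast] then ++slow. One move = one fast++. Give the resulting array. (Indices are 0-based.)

[6, 4, 0, 0, 0, 0, 0, 0, 0]

slow=0 fast=0: a[fast]=0, fast++
slow=0 fast=1: a[fast]=0, fast++
slow=0 fast=2: a[fast]=0, fast++
slow=0 fast=3: a[fast]=0, fast++
slow=0 fast=4: a[fast]=0, fast++
slow=0 fast=5: a[fast]=6≠0 swap→a[0]=6, slow++,fast++
slow=1 fast=6: a[fast]=4≠0 swap→a[1]=4, slow++,fast++
slow=2 fast=7: a[fast]=0, fast++
slow=2 fast=8: a[fast]=0, fast++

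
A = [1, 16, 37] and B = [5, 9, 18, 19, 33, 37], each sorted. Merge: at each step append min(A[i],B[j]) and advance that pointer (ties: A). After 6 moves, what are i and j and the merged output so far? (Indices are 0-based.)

i=2, j=4, merged so far=[1, 5, 9, 16, 18, 19]

[i=0,j=0] A[i]=1<=B[j]=5 take 1 → i++
[i=1,j=0] A[i]=16>B[j]=5 take 5 → j++
[i=1,j=1] A[i]=16>B[j]=9 take 9 → j++
[i=1,j=2] A[i]=16<=B[j]=18 take 16 → i++
[i=2,j=2] A[i]=37>B[j]=18 take 18 → j++
[i=2,j=3] A[i]=37>B[j]=19 take 19 → j++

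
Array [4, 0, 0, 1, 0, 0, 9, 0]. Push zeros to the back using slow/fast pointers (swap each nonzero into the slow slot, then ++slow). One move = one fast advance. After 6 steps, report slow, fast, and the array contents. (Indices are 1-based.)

slow=3, fast=7, a=[4, 1, 0, 0, 0, 0, 9, 0]

slow=1 fast=1: a[fast]=4≠0 swap→a[1]=4, slow++,fast++
slow=2 fast=2: a[fast]=0, fast++
slow=2 fast=3: a[fast]=0, fast++
slow=2 fast=4: a[fast]=1≠0 swap→a[2]=1, slow++,fast++
slow=3 fast=5: a[fast]=0, fast++
slow=3 fast=6: a[fast]=0, fast++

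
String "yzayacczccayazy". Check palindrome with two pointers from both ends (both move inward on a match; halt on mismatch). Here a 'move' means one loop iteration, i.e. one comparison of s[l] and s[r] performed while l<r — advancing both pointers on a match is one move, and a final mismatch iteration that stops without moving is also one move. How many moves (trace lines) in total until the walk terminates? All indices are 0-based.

[0,14] 'y'=='y' → l++,r--
[1,13] 'z'=='z' → l++,r--
[2,12] 'a'=='a' → l++,r--
[3,11] 'y'=='y' → l++,r--
[4,10] 'a'=='a' → l++,r--
[5,9] 'c'=='c' → l++,r--
[6,8] 'c'=='c' → l++,r--

7 moves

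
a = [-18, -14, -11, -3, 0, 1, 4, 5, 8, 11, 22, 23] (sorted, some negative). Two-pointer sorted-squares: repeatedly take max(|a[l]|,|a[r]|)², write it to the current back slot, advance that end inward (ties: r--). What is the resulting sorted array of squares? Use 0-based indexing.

l=0 r=11: |-18|<=|23| out[11]=529, r--
l=0 r=10: |-18|<=|22| out[10]=484, r--
l=0 r=9: |-18|>|11| out[9]=324, l++
l=1 r=9: |-14|>|11| out[8]=196, l++
l=2 r=9: |-11|<=|11| out[7]=121, r--
l=2 r=8: |-11|>|8| out[6]=121, l++
l=3 r=8: |-3|<=|8| out[5]=64, r--
l=3 r=7: |-3|<=|5| out[4]=25, r--
l=3 r=6: |-3|<=|4| out[3]=16, r--
l=3 r=5: |-3|>|1| out[2]=9, l++
l=4 r=5: |0|<=|1| out[1]=1, r--
l=4 r=4: |0|<=|0| out[0]=0, r--

[0, 1, 9, 16, 25, 64, 121, 121, 196, 324, 484, 529]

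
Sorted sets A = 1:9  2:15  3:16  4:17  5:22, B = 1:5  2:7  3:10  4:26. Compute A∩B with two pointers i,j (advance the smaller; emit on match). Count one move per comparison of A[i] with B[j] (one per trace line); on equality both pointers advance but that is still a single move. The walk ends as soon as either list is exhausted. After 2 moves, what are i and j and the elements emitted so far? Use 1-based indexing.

i=1 j=1: 9>5, j++
i=1 j=2: 9>7, j++

i=1, j=3, emitted=[]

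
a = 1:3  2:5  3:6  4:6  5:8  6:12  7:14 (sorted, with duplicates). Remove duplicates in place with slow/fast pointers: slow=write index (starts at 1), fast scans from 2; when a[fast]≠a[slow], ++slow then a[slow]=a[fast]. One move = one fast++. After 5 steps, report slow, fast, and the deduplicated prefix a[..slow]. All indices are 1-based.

slow=5, fast=7, prefix=[3, 5, 6, 8, 12]

(s=1,f=2) a[fast]=5≠a[slow]=3 write a[2]=5 → slow++,fast++
(s=2,f=3) a[fast]=6≠a[slow]=5 write a[3]=6 → slow++,fast++
(s=3,f=4) a[fast]=6=a[slow] dup → fast++
(s=3,f=5) a[fast]=8≠a[slow]=6 write a[4]=8 → slow++,fast++
(s=4,f=6) a[fast]=12≠a[slow]=8 write a[5]=12 → slow++,fast++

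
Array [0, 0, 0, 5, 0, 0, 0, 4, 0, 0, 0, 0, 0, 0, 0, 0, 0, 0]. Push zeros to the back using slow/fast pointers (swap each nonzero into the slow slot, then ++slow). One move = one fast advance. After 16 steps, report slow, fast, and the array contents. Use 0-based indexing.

slow=2, fast=16, a=[5, 4, 0, 0, 0, 0, 0, 0, 0, 0, 0, 0, 0, 0, 0, 0, 0, 0]

(s=0,f=0) a[fast]=0 → fast++
(s=0,f=1) a[fast]=0 → fast++
(s=0,f=2) a[fast]=0 → fast++
(s=0,f=3) a[fast]=5≠0 swap→a[0]=5 → slow++,fast++
(s=1,f=4) a[fast]=0 → fast++
(s=1,f=5) a[fast]=0 → fast++
(s=1,f=6) a[fast]=0 → fast++
(s=1,f=7) a[fast]=4≠0 swap→a[1]=4 → slow++,fast++
(s=2,f=8) a[fast]=0 → fast++
(s=2,f=9) a[fast]=0 → fast++
(s=2,f=10) a[fast]=0 → fast++
(s=2,f=11) a[fast]=0 → fast++
(s=2,f=12) a[fast]=0 → fast++
(s=2,f=13) a[fast]=0 → fast++
(s=2,f=14) a[fast]=0 → fast++
(s=2,f=15) a[fast]=0 → fast++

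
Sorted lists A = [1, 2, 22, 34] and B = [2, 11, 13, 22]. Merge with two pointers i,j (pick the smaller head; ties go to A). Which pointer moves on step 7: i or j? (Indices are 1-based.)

i=1 j=1: A[i]=1<=B[j]=2 take 1, i++
i=2 j=1: A[i]=2<=B[j]=2 take 2, i++
i=3 j=1: A[i]=22>B[j]=2 take 2, j++
i=3 j=2: A[i]=22>B[j]=11 take 11, j++
i=3 j=3: A[i]=22>B[j]=13 take 13, j++
i=3 j=4: A[i]=22<=B[j]=22 take 22, i++
i=4 j=4: A[i]=34>B[j]=22 take 22, j++

j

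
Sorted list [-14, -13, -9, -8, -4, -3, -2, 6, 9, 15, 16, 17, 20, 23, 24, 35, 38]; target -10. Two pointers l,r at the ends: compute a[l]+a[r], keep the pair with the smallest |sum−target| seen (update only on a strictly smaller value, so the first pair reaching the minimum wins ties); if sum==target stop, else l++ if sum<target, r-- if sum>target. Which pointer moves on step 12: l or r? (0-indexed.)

l

[0,16] -14+38=24 d=34 * → r--
[0,15] -14+35=21 d=31 * → r--
[0,14] -14+24=10 d=20 * → r--
[0,13] -14+23=9 d=19 * → r--
[0,12] -14+20=6 d=16 * → r--
[0,11] -14+17=3 d=13 * → r--
[0,10] -14+16=2 d=12 * → r--
[0,9] -14+15=1 d=11 * → r--
[0,8] -14+9=-5 d=5 * → r--
[0,7] -14+6=-8 d=2 * → r--
[0,6] -14+-2=-16 d=6 → l++
[1,6] -13+-2=-15 d=5 → l++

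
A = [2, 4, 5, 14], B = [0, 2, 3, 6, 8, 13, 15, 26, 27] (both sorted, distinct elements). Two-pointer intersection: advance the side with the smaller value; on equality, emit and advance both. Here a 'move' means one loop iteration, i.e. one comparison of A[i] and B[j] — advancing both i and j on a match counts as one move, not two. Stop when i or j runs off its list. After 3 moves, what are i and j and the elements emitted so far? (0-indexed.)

i=1, j=3, emitted=[2]

[i=0,j=0] 2>0 → j++
[i=0,j=1] 2==2 emit → i++,j++
[i=1,j=2] 4>3 → j++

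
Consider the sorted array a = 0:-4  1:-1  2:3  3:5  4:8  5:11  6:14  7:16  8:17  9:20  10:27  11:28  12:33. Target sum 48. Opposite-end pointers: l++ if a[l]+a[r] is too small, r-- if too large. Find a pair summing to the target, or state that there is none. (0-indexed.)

[0,12] -4+33=29 <48 → l++
[1,12] -1+33=32 <48 → l++
[2,12] 3+33=36 <48 → l++
[3,12] 5+33=38 <48 → l++
[4,12] 8+33=41 <48 → l++
[5,12] 11+33=44 <48 → l++
[6,12] 14+33=47 <48 → l++
[7,12] 16+33=49 >48 → r--
[7,11] 16+28=44 <48 → l++
[8,11] 17+28=45 <48 → l++
[9,11] 20+28=48 → found

(20, 28)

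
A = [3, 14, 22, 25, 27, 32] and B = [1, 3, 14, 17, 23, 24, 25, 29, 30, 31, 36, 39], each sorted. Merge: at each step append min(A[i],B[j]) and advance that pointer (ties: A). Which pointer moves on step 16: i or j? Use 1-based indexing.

[i=1,j=1] A[i]=3>B[j]=1 take 1 → j++
[i=1,j=2] A[i]=3<=B[j]=3 take 3 → i++
[i=2,j=2] A[i]=14>B[j]=3 take 3 → j++
[i=2,j=3] A[i]=14<=B[j]=14 take 14 → i++
[i=3,j=3] A[i]=22>B[j]=14 take 14 → j++
[i=3,j=4] A[i]=22>B[j]=17 take 17 → j++
[i=3,j=5] A[i]=22<=B[j]=23 take 22 → i++
[i=4,j=5] A[i]=25>B[j]=23 take 23 → j++
[i=4,j=6] A[i]=25>B[j]=24 take 24 → j++
[i=4,j=7] A[i]=25<=B[j]=25 take 25 → i++
[i=5,j=7] A[i]=27>B[j]=25 take 25 → j++
[i=5,j=8] A[i]=27<=B[j]=29 take 27 → i++
[i=6,j=8] A[i]=32>B[j]=29 take 29 → j++
[i=6,j=9] A[i]=32>B[j]=30 take 30 → j++
[i=6,j=10] A[i]=32>B[j]=31 take 31 → j++
[i=6,j=11] A[i]=32<=B[j]=36 take 32 → i++

i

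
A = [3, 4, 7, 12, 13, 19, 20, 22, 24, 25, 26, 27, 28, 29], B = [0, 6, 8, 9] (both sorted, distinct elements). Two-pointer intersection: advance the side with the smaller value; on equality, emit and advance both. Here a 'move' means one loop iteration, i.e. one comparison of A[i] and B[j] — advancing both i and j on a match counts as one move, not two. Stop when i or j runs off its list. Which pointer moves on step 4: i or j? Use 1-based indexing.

j

[i=1,j=1] 3>0 → j++
[i=1,j=2] 3<6 → i++
[i=2,j=2] 4<6 → i++
[i=3,j=2] 7>6 → j++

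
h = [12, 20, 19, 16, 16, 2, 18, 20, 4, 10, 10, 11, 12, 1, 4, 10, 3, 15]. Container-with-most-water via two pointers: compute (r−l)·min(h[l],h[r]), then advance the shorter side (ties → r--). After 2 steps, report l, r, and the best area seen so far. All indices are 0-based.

[0,17] min(12,15)*17=204 best=204 * → l++
[1,17] min(20,15)*16=240 best=240 * → r--

l=1, r=16, best area=240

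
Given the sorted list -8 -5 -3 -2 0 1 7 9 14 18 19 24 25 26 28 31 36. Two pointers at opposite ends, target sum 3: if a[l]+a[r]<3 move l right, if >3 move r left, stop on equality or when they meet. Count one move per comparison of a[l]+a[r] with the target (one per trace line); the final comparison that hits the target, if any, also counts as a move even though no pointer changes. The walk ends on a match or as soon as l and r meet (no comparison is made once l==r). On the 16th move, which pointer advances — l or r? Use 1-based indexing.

l=1 r=17: -8+36=28 >3, r--
l=1 r=16: -8+31=23 >3, r--
l=1 r=15: -8+28=20 >3, r--
l=1 r=14: -8+26=18 >3, r--
l=1 r=13: -8+25=17 >3, r--
l=1 r=12: -8+24=16 >3, r--
l=1 r=11: -8+19=11 >3, r--
l=1 r=10: -8+18=10 >3, r--
l=1 r=9: -8+14=6 >3, r--
l=1 r=8: -8+9=1 <3, l++
l=2 r=8: -5+9=4 >3, r--
l=2 r=7: -5+7=2 <3, l++
l=3 r=7: -3+7=4 >3, r--
l=3 r=6: -3+1=-2 <3, l++
l=4 r=6: -2+1=-1 <3, l++
l=5 r=6: 0+1=1 <3, l++

l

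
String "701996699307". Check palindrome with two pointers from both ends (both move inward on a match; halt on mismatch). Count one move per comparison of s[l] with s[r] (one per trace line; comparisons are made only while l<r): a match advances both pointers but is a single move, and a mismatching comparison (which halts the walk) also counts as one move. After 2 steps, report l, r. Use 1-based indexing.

l=3, r=10

[1,12] '7'=='7' → l++,r--
[2,11] '0'=='0' → l++,r--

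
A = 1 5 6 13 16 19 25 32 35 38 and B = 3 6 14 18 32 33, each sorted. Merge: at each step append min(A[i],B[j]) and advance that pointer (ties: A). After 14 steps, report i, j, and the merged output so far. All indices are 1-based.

i=1 j=1: A[i]=1<=B[j]=3 take 1, i++
i=2 j=1: A[i]=5>B[j]=3 take 3, j++
i=2 j=2: A[i]=5<=B[j]=6 take 5, i++
i=3 j=2: A[i]=6<=B[j]=6 take 6, i++
i=4 j=2: A[i]=13>B[j]=6 take 6, j++
i=4 j=3: A[i]=13<=B[j]=14 take 13, i++
i=5 j=3: A[i]=16>B[j]=14 take 14, j++
i=5 j=4: A[i]=16<=B[j]=18 take 16, i++
i=6 j=4: A[i]=19>B[j]=18 take 18, j++
i=6 j=5: A[i]=19<=B[j]=32 take 19, i++
i=7 j=5: A[i]=25<=B[j]=32 take 25, i++
i=8 j=5: A[i]=32<=B[j]=32 take 32, i++
i=9 j=5: A[i]=35>B[j]=32 take 32, j++
i=9 j=6: A[i]=35>B[j]=33 take 33, j++

i=9, j=7, merged so far=[1, 3, 5, 6, 6, 13, 14, 16, 18, 19, 25, 32, 32, 33]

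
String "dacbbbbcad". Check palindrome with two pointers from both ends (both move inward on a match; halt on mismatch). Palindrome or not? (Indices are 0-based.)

[0,9] 'd'=='d' → l++,r--
[1,8] 'a'=='a' → l++,r--
[2,7] 'c'=='c' → l++,r--
[3,6] 'b'=='b' → l++,r--
[4,5] 'b'=='b' → l++,r--

palindrome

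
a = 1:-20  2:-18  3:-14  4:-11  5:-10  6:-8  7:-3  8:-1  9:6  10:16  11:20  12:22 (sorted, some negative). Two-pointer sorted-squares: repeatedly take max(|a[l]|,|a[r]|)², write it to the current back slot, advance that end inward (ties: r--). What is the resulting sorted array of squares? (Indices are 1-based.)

[1, 9, 36, 64, 100, 121, 196, 256, 324, 400, 400, 484]

[1,12] |-20|<=|22| out[12]=484 → r--
[1,11] |-20|<=|20| out[11]=400 → r--
[1,10] |-20|>|16| out[10]=400 → l++
[2,10] |-18|>|16| out[9]=324 → l++
[3,10] |-14|<=|16| out[8]=256 → r--
[3,9] |-14|>|6| out[7]=196 → l++
[4,9] |-11|>|6| out[6]=121 → l++
[5,9] |-10|>|6| out[5]=100 → l++
[6,9] |-8|>|6| out[4]=64 → l++
[7,9] |-3|<=|6| out[3]=36 → r--
[7,8] |-3|>|-1| out[2]=9 → l++
[8,8] |-1|<=|-1| out[1]=1 → r--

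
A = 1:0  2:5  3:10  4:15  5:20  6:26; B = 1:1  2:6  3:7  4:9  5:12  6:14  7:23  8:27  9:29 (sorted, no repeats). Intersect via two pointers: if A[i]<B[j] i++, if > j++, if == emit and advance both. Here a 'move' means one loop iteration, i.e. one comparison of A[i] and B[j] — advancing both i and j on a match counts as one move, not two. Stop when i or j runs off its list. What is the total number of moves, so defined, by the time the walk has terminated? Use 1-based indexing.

[i=1,j=1] 0<1 → i++
[i=2,j=1] 5>1 → j++
[i=2,j=2] 5<6 → i++
[i=3,j=2] 10>6 → j++
[i=3,j=3] 10>7 → j++
[i=3,j=4] 10>9 → j++
[i=3,j=5] 10<12 → i++
[i=4,j=5] 15>12 → j++
[i=4,j=6] 15>14 → j++
[i=4,j=7] 15<23 → i++
[i=5,j=7] 20<23 → i++
[i=6,j=7] 26>23 → j++
[i=6,j=8] 26<27 → i++

13 moves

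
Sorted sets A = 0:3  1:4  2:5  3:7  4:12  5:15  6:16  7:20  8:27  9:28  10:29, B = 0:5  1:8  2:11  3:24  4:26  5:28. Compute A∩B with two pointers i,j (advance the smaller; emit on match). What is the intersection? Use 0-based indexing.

intersection = [5, 28]

i=0 j=0: 3<5, i++
i=1 j=0: 4<5, i++
i=2 j=0: 5==5 emit, i++,j++
i=3 j=1: 7<8, i++
i=4 j=1: 12>8, j++
i=4 j=2: 12>11, j++
i=4 j=3: 12<24, i++
i=5 j=3: 15<24, i++
i=6 j=3: 16<24, i++
i=7 j=3: 20<24, i++
i=8 j=3: 27>24, j++
i=8 j=4: 27>26, j++
i=8 j=5: 27<28, i++
i=9 j=5: 28==28 emit, i++,j++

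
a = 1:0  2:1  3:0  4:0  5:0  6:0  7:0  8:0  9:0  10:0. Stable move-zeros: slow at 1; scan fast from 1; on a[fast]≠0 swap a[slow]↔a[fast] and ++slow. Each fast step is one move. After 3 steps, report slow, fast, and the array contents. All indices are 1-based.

slow=1 fast=1: a[fast]=0, fast++
slow=1 fast=2: a[fast]=1≠0 swap→a[1]=1, slow++,fast++
slow=2 fast=3: a[fast]=0, fast++

slow=2, fast=4, a=[1, 0, 0, 0, 0, 0, 0, 0, 0, 0]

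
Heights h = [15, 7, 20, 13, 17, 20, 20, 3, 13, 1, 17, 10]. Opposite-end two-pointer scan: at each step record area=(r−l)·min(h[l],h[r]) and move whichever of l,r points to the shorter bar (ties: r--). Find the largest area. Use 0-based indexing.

max area = 150

[0,11] min(15,10)*11=110 best=110 * → r--
[0,10] min(15,17)*10=150 best=150 * → l++
[1,10] min(7,17)*9=63 best=150 → l++
[2,10] min(20,17)*8=136 best=150 → r--
[2,9] min(20,1)*7=7 best=150 → r--
[2,8] min(20,13)*6=78 best=150 → r--
[2,7] min(20,3)*5=15 best=150 → r--
[2,6] min(20,20)*4=80 best=150 → r--
[2,5] min(20,20)*3=60 best=150 → r--
[2,4] min(20,17)*2=34 best=150 → r--
[2,3] min(20,13)*1=13 best=150 → r--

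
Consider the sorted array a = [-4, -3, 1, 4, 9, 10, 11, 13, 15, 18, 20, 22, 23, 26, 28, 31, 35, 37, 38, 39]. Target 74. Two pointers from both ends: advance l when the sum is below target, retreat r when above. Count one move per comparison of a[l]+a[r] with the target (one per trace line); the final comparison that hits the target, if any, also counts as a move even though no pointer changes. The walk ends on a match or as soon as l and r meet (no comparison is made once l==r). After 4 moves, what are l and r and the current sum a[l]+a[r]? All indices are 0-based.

l=4, r=19, sum=48

[0,19] -4+39=35 <74 → l++
[1,19] -3+39=36 <74 → l++
[2,19] 1+39=40 <74 → l++
[3,19] 4+39=43 <74 → l++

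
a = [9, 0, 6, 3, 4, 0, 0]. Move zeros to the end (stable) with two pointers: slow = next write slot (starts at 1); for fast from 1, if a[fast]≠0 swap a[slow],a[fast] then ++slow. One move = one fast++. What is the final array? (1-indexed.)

(s=1,f=1) a[fast]=9≠0 swap→a[1]=9 → slow++,fast++
(s=2,f=2) a[fast]=0 → fast++
(s=2,f=3) a[fast]=6≠0 swap→a[2]=6 → slow++,fast++
(s=3,f=4) a[fast]=3≠0 swap→a[3]=3 → slow++,fast++
(s=4,f=5) a[fast]=4≠0 swap→a[4]=4 → slow++,fast++
(s=5,f=6) a[fast]=0 → fast++
(s=5,f=7) a[fast]=0 → fast++

[9, 6, 3, 4, 0, 0, 0]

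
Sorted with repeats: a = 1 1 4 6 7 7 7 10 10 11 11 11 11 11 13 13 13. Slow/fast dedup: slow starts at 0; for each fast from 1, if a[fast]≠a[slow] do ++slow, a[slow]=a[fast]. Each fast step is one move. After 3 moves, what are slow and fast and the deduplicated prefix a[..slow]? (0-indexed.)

slow=2, fast=4, prefix=[1, 4, 6]

(s=0,f=1) a[fast]=1=a[slow] dup → fast++
(s=0,f=2) a[fast]=4≠a[slow]=1 write a[1]=4 → slow++,fast++
(s=1,f=3) a[fast]=6≠a[slow]=4 write a[2]=6 → slow++,fast++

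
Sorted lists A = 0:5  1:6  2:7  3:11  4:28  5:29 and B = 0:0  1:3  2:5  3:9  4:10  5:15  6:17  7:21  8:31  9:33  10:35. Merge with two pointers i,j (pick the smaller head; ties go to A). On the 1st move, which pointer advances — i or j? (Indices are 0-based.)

j

i=0 j=0: A[i]=5>B[j]=0 take 0, j++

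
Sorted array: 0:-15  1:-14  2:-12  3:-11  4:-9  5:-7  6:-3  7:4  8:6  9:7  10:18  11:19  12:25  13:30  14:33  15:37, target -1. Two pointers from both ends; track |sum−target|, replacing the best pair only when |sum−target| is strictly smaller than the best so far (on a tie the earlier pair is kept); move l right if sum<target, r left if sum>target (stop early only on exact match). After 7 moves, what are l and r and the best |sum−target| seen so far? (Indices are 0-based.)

l=1, r=9, best |Δ|=4

[0,15] -15+37=22 d=23 * → r--
[0,14] -15+33=18 d=19 * → r--
[0,13] -15+30=15 d=16 * → r--
[0,12] -15+25=10 d=11 * → r--
[0,11] -15+19=4 d=5 * → r--
[0,10] -15+18=3 d=4 * → r--
[0,9] -15+7=-8 d=7 → l++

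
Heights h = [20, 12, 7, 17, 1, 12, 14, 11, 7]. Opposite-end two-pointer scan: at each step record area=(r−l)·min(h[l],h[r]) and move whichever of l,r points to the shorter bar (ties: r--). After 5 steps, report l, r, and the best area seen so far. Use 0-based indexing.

[0,8] min(20,7)*8=56 best=56 * → r--
[0,7] min(20,11)*7=77 best=77 * → r--
[0,6] min(20,14)*6=84 best=84 * → r--
[0,5] min(20,12)*5=60 best=84 → r--
[0,4] min(20,1)*4=4 best=84 → r--

l=0, r=3, best area=84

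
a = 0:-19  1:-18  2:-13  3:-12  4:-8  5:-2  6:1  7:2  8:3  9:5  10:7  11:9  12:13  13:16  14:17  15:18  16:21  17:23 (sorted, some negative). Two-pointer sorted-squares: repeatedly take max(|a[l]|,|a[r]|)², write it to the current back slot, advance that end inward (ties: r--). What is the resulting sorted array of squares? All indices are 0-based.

[0,17] |-19|<=|23| out[17]=529 → r--
[0,16] |-19|<=|21| out[16]=441 → r--
[0,15] |-19|>|18| out[15]=361 → l++
[1,15] |-18|<=|18| out[14]=324 → r--
[1,14] |-18|>|17| out[13]=324 → l++
[2,14] |-13|<=|17| out[12]=289 → r--
[2,13] |-13|<=|16| out[11]=256 → r--
[2,12] |-13|<=|13| out[10]=169 → r--
[2,11] |-13|>|9| out[9]=169 → l++
[3,11] |-12|>|9| out[8]=144 → l++
[4,11] |-8|<=|9| out[7]=81 → r--
[4,10] |-8|>|7| out[6]=64 → l++
[5,10] |-2|<=|7| out[5]=49 → r--
[5,9] |-2|<=|5| out[4]=25 → r--
[5,8] |-2|<=|3| out[3]=9 → r--
[5,7] |-2|<=|2| out[2]=4 → r--
[5,6] |-2|>|1| out[1]=4 → l++
[6,6] |1|<=|1| out[0]=1 → r--

[1, 4, 4, 9, 25, 49, 64, 81, 144, 169, 169, 256, 289, 324, 324, 361, 441, 529]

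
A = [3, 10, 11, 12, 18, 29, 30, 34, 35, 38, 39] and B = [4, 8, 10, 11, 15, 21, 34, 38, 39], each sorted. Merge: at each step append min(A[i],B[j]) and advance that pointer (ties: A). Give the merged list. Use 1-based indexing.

[3, 4, 8, 10, 10, 11, 11, 12, 15, 18, 21, 29, 30, 34, 34, 35, 38, 38, 39, 39]

i=1 j=1: A[i]=3<=B[j]=4 take 3, i++
i=2 j=1: A[i]=10>B[j]=4 take 4, j++
i=2 j=2: A[i]=10>B[j]=8 take 8, j++
i=2 j=3: A[i]=10<=B[j]=10 take 10, i++
i=3 j=3: A[i]=11>B[j]=10 take 10, j++
i=3 j=4: A[i]=11<=B[j]=11 take 11, i++
i=4 j=4: A[i]=12>B[j]=11 take 11, j++
i=4 j=5: A[i]=12<=B[j]=15 take 12, i++
i=5 j=5: A[i]=18>B[j]=15 take 15, j++
i=5 j=6: A[i]=18<=B[j]=21 take 18, i++
i=6 j=6: A[i]=29>B[j]=21 take 21, j++
i=6 j=7: A[i]=29<=B[j]=34 take 29, i++
i=7 j=7: A[i]=30<=B[j]=34 take 30, i++
i=8 j=7: A[i]=34<=B[j]=34 take 34, i++
i=9 j=7: A[i]=35>B[j]=34 take 34, j++
i=9 j=8: A[i]=35<=B[j]=38 take 35, i++
i=10 j=8: A[i]=38<=B[j]=38 take 38, i++
i=11 j=8: A[i]=39>B[j]=38 take 38, j++
i=11 j=9: A[i]=39<=B[j]=39 take 39, i++
i=12 j=9: A done, take B[j]=39, j++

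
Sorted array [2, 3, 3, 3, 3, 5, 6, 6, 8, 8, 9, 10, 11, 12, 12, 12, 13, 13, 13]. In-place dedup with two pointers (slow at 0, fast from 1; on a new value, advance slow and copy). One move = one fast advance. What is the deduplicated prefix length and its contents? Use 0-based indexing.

length 10; prefix = [2, 3, 5, 6, 8, 9, 10, 11, 12, 13]

(s=0,f=1) a[fast]=3≠a[slow]=2 write a[1]=3 → slow++,fast++
(s=1,f=2) a[fast]=3=a[slow] dup → fast++
(s=1,f=3) a[fast]=3=a[slow] dup → fast++
(s=1,f=4) a[fast]=3=a[slow] dup → fast++
(s=1,f=5) a[fast]=5≠a[slow]=3 write a[2]=5 → slow++,fast++
(s=2,f=6) a[fast]=6≠a[slow]=5 write a[3]=6 → slow++,fast++
(s=3,f=7) a[fast]=6=a[slow] dup → fast++
(s=3,f=8) a[fast]=8≠a[slow]=6 write a[4]=8 → slow++,fast++
(s=4,f=9) a[fast]=8=a[slow] dup → fast++
(s=4,f=10) a[fast]=9≠a[slow]=8 write a[5]=9 → slow++,fast++
(s=5,f=11) a[fast]=10≠a[slow]=9 write a[6]=10 → slow++,fast++
(s=6,f=12) a[fast]=11≠a[slow]=10 write a[7]=11 → slow++,fast++
(s=7,f=13) a[fast]=12≠a[slow]=11 write a[8]=12 → slow++,fast++
(s=8,f=14) a[fast]=12=a[slow] dup → fast++
(s=8,f=15) a[fast]=12=a[slow] dup → fast++
(s=8,f=16) a[fast]=13≠a[slow]=12 write a[9]=13 → slow++,fast++
(s=9,f=17) a[fast]=13=a[slow] dup → fast++
(s=9,f=18) a[fast]=13=a[slow] dup → fast++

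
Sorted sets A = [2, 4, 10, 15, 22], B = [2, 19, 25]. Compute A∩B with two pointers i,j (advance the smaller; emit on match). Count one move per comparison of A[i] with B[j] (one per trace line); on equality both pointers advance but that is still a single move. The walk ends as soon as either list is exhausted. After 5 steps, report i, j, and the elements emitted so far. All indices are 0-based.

i=4, j=2, emitted=[2]

[i=0,j=0] 2==2 emit → i++,j++
[i=1,j=1] 4<19 → i++
[i=2,j=1] 10<19 → i++
[i=3,j=1] 15<19 → i++
[i=4,j=1] 22>19 → j++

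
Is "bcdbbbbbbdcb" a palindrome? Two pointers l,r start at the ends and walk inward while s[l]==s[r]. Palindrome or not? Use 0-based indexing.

[0,11] 'b'=='b' → l++,r--
[1,10] 'c'=='c' → l++,r--
[2,9] 'd'=='d' → l++,r--
[3,8] 'b'=='b' → l++,r--
[4,7] 'b'=='b' → l++,r--
[5,6] 'b'=='b' → l++,r--

palindrome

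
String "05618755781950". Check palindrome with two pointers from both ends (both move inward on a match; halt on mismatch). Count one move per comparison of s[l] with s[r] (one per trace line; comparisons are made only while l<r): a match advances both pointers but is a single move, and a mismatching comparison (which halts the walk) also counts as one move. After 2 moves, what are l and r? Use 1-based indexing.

l=3, r=12

l=1 r=14: '0'=='0', l++,r--
l=2 r=13: '5'=='5', l++,r--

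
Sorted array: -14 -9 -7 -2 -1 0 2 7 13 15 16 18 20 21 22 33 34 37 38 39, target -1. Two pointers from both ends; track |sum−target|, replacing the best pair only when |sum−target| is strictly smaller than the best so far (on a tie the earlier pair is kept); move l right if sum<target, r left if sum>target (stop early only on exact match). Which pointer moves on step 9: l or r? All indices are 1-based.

r

[1,20] -14+39=25 d=26 * → r--
[1,19] -14+38=24 d=25 * → r--
[1,18] -14+37=23 d=24 * → r--
[1,17] -14+34=20 d=21 * → r--
[1,16] -14+33=19 d=20 * → r--
[1,15] -14+22=8 d=9 * → r--
[1,14] -14+21=7 d=8 * → r--
[1,13] -14+20=6 d=7 * → r--
[1,12] -14+18=4 d=5 * → r--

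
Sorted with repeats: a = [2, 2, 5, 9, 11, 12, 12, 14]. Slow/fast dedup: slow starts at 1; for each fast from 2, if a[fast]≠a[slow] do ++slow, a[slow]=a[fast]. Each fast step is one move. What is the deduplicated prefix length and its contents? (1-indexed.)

length 6; prefix = [2, 5, 9, 11, 12, 14]

(s=1,f=2) a[fast]=2=a[slow] dup → fast++
(s=1,f=3) a[fast]=5≠a[slow]=2 write a[2]=5 → slow++,fast++
(s=2,f=4) a[fast]=9≠a[slow]=5 write a[3]=9 → slow++,fast++
(s=3,f=5) a[fast]=11≠a[slow]=9 write a[4]=11 → slow++,fast++
(s=4,f=6) a[fast]=12≠a[slow]=11 write a[5]=12 → slow++,fast++
(s=5,f=7) a[fast]=12=a[slow] dup → fast++
(s=5,f=8) a[fast]=14≠a[slow]=12 write a[6]=14 → slow++,fast++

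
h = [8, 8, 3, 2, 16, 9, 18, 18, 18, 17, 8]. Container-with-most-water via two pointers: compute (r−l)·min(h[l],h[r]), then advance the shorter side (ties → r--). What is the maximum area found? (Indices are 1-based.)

[1,11] min(8,8)*10=80 best=80 * → r--
[1,10] min(8,17)*9=72 best=80 → l++
[2,10] min(8,17)*8=64 best=80 → l++
[3,10] min(3,17)*7=21 best=80 → l++
[4,10] min(2,17)*6=12 best=80 → l++
[5,10] min(16,17)*5=80 best=80 → l++
[6,10] min(9,17)*4=36 best=80 → l++
[7,10] min(18,17)*3=51 best=80 → r--
[7,9] min(18,18)*2=36 best=80 → r--
[7,8] min(18,18)*1=18 best=80 → r--

max area = 80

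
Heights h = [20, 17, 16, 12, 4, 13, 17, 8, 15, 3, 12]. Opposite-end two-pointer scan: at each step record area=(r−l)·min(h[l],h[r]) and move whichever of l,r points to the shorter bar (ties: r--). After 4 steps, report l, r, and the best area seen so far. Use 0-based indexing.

l=0, r=6, best area=120

[0,10] min(20,12)*10=120 best=120 * → r--
[0,9] min(20,3)*9=27 best=120 → r--
[0,8] min(20,15)*8=120 best=120 → r--
[0,7] min(20,8)*7=56 best=120 → r--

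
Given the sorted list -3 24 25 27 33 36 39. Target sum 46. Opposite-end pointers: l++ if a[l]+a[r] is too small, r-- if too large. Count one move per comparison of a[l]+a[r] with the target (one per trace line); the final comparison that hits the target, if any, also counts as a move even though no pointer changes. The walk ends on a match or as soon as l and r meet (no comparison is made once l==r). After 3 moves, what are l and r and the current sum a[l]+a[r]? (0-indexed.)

l=0 r=6: -3+39=36 <46, l++
l=1 r=6: 24+39=63 >46, r--
l=1 r=5: 24+36=60 >46, r--

l=1, r=4, sum=57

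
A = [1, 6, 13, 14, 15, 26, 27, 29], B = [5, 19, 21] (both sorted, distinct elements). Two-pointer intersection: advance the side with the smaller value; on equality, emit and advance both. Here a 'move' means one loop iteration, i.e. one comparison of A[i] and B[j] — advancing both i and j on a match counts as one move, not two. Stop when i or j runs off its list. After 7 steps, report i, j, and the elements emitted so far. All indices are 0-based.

i=5, j=2, emitted=[]

[i=0,j=0] 1<5 → i++
[i=1,j=0] 6>5 → j++
[i=1,j=1] 6<19 → i++
[i=2,j=1] 13<19 → i++
[i=3,j=1] 14<19 → i++
[i=4,j=1] 15<19 → i++
[i=5,j=1] 26>19 → j++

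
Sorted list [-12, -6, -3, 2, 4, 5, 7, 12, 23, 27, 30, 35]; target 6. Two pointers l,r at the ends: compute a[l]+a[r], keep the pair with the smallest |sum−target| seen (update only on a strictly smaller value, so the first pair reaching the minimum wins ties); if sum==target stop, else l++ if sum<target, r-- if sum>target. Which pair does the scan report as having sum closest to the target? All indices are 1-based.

pair (-6, 12) with sum 6 (|Δ|=0)

l=1 r=12: -12+35=23 d=17 *, r--
l=1 r=11: -12+30=18 d=12 *, r--
l=1 r=10: -12+27=15 d=9 *, r--
l=1 r=9: -12+23=11 d=5 *, r--
l=1 r=8: -12+12=0 d=6, l++
l=2 r=8: -6+12=6 d=0 *, stop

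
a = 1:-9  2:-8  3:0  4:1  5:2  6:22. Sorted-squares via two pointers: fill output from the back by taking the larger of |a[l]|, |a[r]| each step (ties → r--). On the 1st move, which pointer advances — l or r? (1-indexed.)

l=1 r=6: |-9|<=|22| out[6]=484, r--

r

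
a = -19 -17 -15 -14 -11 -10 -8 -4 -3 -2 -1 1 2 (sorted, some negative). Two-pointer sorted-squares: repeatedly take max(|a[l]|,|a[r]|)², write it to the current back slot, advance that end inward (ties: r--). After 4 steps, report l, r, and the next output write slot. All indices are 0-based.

l=4, r=12, next write slot=8

[0,12] |-19|>|2| out[12]=361 → l++
[1,12] |-17|>|2| out[11]=289 → l++
[2,12] |-15|>|2| out[10]=225 → l++
[3,12] |-14|>|2| out[9]=196 → l++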